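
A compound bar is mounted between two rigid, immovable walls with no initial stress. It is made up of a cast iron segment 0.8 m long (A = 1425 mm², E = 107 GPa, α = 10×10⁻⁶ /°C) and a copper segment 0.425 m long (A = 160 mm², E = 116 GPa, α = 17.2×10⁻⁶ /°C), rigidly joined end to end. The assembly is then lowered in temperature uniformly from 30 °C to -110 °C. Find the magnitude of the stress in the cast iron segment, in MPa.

σ ≈ 53.4 MPa (tensile)

If the supports were absent, the total length change would be Σ αᵢΔT Lᵢ = 10×10⁻⁶×140×800 + 17.2×10⁻⁶×140×425 = 2.143 mm.
The walls prevent any net length change, so an axial force P (same in every segment) develops. Compatibility: P · Σ Lᵢ/(AᵢEᵢ) = δ_free.
Σ Lᵢ/(AᵢEᵢ) = 800/(1425×107×10³) + 425/(160×116×10³) = 2.815×10⁻⁵ mm/N.
So P = 2.143 / 2.815×10⁻⁵ = 76.15 kN, tensile.
σ_{cast iron} = P / A = 76150 / 1425 = 53.44 MPa.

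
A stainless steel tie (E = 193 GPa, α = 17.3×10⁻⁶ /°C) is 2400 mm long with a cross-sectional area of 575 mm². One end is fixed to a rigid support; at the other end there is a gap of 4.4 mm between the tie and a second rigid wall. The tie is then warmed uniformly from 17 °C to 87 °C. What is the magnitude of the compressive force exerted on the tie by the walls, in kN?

If the wall were absent the tie would grow by αΔT L = 17.3×10⁻⁶ × 70 × 2400 = 2.906 mm.
This is smaller than the 4.4 mm clearance, so the tie expands freely without reaching the stop — the stress is zero.

P ≈ 0 kN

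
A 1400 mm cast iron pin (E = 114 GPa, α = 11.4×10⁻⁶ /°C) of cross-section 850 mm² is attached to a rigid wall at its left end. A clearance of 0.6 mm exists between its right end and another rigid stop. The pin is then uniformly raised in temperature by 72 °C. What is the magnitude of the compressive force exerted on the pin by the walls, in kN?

Free thermal elongation = αΔT L = 11.4×10⁻⁶ × 72 × 1400 = 1.149 mm.
After closing the 0.6 mm clearance, 1.149 − 0.6 = 0.5491 mm of expansion remains to be suppressed by the wall.
So σ = E(δ_free − g)/L = 114×10³ × 0.5491/1400 = 44.71 MPa.
P = σA = 44.71 × 850 = 38.01 kN.

P ≈ 38 kN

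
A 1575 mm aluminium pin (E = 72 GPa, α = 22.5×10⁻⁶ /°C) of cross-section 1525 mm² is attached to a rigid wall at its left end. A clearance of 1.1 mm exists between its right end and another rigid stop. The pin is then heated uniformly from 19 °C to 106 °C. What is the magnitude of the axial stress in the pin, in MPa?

Free thermal elongation = αΔT L = 22.5×10⁻⁶ × 87 × 1575 = 3.083 mm.
The gap closes (δ_free > 1.1 mm) and the wall then resists a further 3.083 − 1.1 = 1.983 mm of expansion.
That suppressed elongation corresponds to σ = E·Δ/L = 72×10³ × 1.983/1575 = 90.65 MPa.

σ ≈ 90.7 MPa (compressive)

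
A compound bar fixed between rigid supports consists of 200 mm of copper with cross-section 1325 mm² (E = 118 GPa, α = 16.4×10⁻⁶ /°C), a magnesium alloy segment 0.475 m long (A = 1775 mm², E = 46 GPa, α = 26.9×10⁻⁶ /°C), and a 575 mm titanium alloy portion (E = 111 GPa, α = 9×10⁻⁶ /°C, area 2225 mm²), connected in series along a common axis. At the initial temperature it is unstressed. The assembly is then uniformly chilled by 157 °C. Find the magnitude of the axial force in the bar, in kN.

Free thermal contraction of the whole bar: Σ αᵢΔT Lᵢ = 16.4×10⁻⁶×157×200 + 26.9×10⁻⁶×157×475 + 9×10⁻⁶×157×575 = 3.334 mm.
The rigid supports impose zero overall length change; the single axial force P common to all segments must satisfy P Σ Lᵢ/(AᵢEᵢ) = δ_free.
Σ Lᵢ/(AᵢEᵢ) = 200/(1325×118×10³) + 475/(1775×46×10³) + 575/(2225×111×10³) = 9.425×10⁻⁶ mm/N.
So P = 3.334 / 9.425×10⁻⁶ = 353.7 kN, tensile.

P ≈ 354 kN (tensile)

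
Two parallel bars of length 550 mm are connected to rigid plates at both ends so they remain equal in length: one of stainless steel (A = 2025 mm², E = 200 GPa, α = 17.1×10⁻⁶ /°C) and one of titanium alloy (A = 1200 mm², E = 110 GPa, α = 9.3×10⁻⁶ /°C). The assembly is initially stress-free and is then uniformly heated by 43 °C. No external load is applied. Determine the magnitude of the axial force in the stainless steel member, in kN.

Both members must finish at the same length. With the larger α, the stainless steel tends to over-expand; the plates restrain it, putting the stainless steel in compression and the titanium alloy in tension. With no external load the two internal forces are equal and opposite, magnitude P.
Equating the net (thermal + elastic) strains gives |α₁ − α₂|·ΔT = P·[1/(A₁E₁) + 1/(A₂E₂)].
|α₁ − α₂|·ΔT = 7.8×10⁻⁶ × 43 = 0.0003354.
1/(A₁E₁) + 1/(A₂E₂) = 1/(2025×200×10³) + 1/(1200×110×10³) = 1.004×10⁻⁸ N⁻¹.
So P = 0.0003354 / 1.004×10⁻⁸ = 33.39 kN.

P ≈ 33.4 kN (compressive in the stainless steel)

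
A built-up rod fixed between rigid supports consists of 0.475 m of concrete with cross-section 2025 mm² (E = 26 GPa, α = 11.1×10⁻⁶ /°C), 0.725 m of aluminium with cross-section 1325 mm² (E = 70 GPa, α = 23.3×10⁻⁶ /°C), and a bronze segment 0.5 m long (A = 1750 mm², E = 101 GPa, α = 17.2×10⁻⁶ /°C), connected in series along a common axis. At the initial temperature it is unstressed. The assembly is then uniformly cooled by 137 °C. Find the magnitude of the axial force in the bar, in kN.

P ≈ 214 kN (tensile)

With the walls removed the bar would change length by δ_free = Σ αᵢΔT Lᵢ = 11.1×10⁻⁶×137×475 + 23.3×10⁻⁶×137×725 + 17.2×10⁻⁶×137×500 = 4.215 mm.
The walls prevent any net length change, so an axial force P (same in every segment) develops. Compatibility: P · Σ Lᵢ/(AᵢEᵢ) = δ_free.
Σ Lᵢ/(AᵢEᵢ) = 475/(2025×26×10³) + 725/(1325×70×10³) + 500/(1750×101×10³) = 1.967×10⁻⁵ mm/N.
P = 4.215 / 1.967×10⁻⁵ = 214300 N = 214.3 kN, tensile.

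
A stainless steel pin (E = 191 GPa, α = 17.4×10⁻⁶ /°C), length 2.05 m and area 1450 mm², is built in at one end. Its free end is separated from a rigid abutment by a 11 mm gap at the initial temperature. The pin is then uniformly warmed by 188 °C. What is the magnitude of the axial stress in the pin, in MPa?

σ ≈ 0 MPa

If the wall were absent the pin would grow by αΔT L = 17.4×10⁻⁶ × 188 × 2050 = 6.706 mm.
This is smaller than the 11 mm clearance, so the pin expands freely without reaching the stop — the stress is zero.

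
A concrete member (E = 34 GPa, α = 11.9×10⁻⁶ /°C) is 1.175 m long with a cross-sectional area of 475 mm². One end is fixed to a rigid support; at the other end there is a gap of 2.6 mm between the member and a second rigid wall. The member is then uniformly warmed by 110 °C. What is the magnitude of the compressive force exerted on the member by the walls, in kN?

P ≈ 0 kN

Free thermal elongation = αΔT L = 11.9×10⁻⁶ × 110 × 1175 = 1.538 mm.
Since δ_free = 1.54 mm is less than the 2.6 mm gap, the member never touches the wall. No axial force develops.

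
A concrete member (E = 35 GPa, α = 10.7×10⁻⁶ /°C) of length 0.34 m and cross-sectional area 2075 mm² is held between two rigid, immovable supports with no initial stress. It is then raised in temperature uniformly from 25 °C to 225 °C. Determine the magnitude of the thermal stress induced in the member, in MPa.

With length fixed, the mechanical strain must cancel the thermal strain αΔT = 10.7×10⁻⁶ × 200 = 2140×10⁻⁶.
Hence σ = E·αΔT = 35×10³ × 2140×10⁻⁶ = 74.9 MPa, compressive.

σ ≈ 74.9 MPa (compressive)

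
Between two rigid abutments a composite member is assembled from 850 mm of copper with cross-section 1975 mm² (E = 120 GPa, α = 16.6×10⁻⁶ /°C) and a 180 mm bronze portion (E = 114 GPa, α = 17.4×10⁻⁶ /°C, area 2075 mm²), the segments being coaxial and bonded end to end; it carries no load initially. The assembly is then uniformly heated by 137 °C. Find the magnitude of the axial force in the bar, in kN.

P ≈ 543 kN (compressive)

If the supports were absent, the total length change would be Σ αᵢΔT Lᵢ = 16.6×10⁻⁶×137×850 + 17.4×10⁻⁶×137×180 = 2.362 mm.
The rigid supports impose zero overall length change; the single axial force P common to all segments must satisfy P Σ Lᵢ/(AᵢEᵢ) = δ_free.
The series flexibility is Σ Lᵢ/(AᵢEᵢ) = 850/(1975×120×10³) + 180/(2075×114×10³) = 4.347×10⁻⁶ mm/N.
Hence P = δ_free / Σ(L/AE) = 2.362/4.347×10⁻⁶ = 543.3 kN (compressive).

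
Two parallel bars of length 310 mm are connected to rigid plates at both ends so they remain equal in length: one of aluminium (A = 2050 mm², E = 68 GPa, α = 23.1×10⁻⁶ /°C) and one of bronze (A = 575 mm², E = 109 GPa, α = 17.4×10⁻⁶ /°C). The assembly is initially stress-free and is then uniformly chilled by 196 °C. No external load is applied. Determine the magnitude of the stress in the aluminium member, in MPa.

The aluminium has the larger α, so on cooling it would change length more than the bronze if both were free. The rigid plates force a common final length, so the aluminium is put into tension and the bronze into compression, with equal and opposite forces P (no external load).
Setting the final lengths equal and cancelling L: (α₁ − α₂)ΔT = P/(A₁E₁) + P/(A₂E₂).
|α₁ − α₂|·ΔT = 5.7×10⁻⁶ × 196 = 0.001117.
1/(A₁E₁) + 1/(A₂E₂) = 1/(2050×68×10³) + 1/(575×109×10³) = 2.313×10⁻⁸ N⁻¹.
P = 0.001117 / 2.313×10⁻⁸ = 48300 N = 48.3 kN.
σ_{aluminium} = P/A₁ = 48300/2050 = 23.56 MPa, tensile.

σ ≈ 23.6 MPa (tensile)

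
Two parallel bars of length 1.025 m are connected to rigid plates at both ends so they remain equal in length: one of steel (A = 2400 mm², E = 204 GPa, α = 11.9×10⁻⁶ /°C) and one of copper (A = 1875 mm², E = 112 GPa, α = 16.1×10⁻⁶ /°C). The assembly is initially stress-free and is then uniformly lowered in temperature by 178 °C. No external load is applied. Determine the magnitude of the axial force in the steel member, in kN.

P ≈ 110 kN (compressive in the steel)

Both members must finish at the same length. With the larger α, the copper tends to over-contract; the plates restrain it, putting the copper in tension and the steel in compression. With no external load the two internal forces are equal and opposite, magnitude P.
Equating the net (thermal + elastic) strains gives |α₁ − α₂|·ΔT = P·[1/(A₁E₁) + 1/(A₂E₂)].
|α₁ − α₂|·ΔT = 4.2×10⁻⁶ × 178 = 0.0007476.
1/(A₁E₁) + 1/(A₂E₂) = 1/(2400×204×10³) + 1/(1875×112×10³) = 6.804×10⁻⁹ N⁻¹.
P = 0.0007476 / 6.804×10⁻⁹ = 109900 N = 109.9 kN.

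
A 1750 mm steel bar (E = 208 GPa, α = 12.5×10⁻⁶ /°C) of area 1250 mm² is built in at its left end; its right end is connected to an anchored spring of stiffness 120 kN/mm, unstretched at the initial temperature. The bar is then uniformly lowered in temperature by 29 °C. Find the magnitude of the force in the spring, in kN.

Free thermal contraction: δ_free = αΔT L = 12.5×10⁻⁶ × 29 × 1750 = 0.6344 mm.
Let P be the tensile force in the spring. The bar extends elastically by PL/(AE) and the spring stretches by P/k; together these equal δ_free.
P [ L/(AE) + 1/k ] = δ_free → P [ 1750/(1250×208×10³) + 1/(120×10³) ] = 0.6344.
P = 0.6344 / 1.506×10⁻⁵ = 42110 N.

P ≈ 42.1 kN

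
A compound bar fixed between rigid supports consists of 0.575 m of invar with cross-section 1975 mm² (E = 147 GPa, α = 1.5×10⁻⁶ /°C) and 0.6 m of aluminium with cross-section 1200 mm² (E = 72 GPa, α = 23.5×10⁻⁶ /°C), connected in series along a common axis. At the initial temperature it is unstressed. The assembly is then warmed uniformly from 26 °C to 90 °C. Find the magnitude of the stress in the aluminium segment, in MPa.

If the supports were absent, the total length change would be Σ αᵢΔT Lᵢ = 1.5×10⁻⁶×64×575 + 23.5×10⁻⁶×64×600 = 0.9576 mm.
The rigid supports impose zero overall length change; the single axial force P common to all segments must satisfy P Σ Lᵢ/(AᵢEᵢ) = δ_free.
Σ Lᵢ/(AᵢEᵢ) = 575/(1975×147×10³) + 600/(1200×72×10³) = 8.925×10⁻⁶ mm/N.
P = 0.9576 / 8.925×10⁻⁶ = 107300 N = 107.3 kN, compressive.
σ_{aluminium} = P / A = 107300 / 1200 = 89.41 MPa.

σ ≈ 89.4 MPa (compressive)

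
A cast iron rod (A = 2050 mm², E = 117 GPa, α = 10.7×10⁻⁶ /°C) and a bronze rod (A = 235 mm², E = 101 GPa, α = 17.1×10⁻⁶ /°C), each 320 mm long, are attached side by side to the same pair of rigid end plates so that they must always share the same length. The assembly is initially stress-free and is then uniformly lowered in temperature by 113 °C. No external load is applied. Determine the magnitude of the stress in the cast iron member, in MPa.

σ ≈ 7.62 MPa (compressive)

Both members must finish at the same length. With the larger α, the bronze tends to over-contract; the plates restrain it, putting the bronze in tension and the cast iron in compression. With no external load the two internal forces are equal and opposite, magnitude P.
Compatibility of the two members (thermal + elastic change equal): (α₁ − α₂)ΔT = P·[1/(A₁E₁) + 1/(A₂E₂)].
|α₁ − α₂|·ΔT = 6.4×10⁻⁶ × 113 = 0.0007232.
1/(A₁E₁) + 1/(A₂E₂) = 1/(2050×117×10³) + 1/(235×101×10³) = 4.63×10⁻⁸ N⁻¹.
P = 0.0007232 / 4.63×10⁻⁸ = 15620 N = 15.62 kN.
σ_{cast iron} = P/A₁ = 15620/2050 = 7.619 MPa, compressive.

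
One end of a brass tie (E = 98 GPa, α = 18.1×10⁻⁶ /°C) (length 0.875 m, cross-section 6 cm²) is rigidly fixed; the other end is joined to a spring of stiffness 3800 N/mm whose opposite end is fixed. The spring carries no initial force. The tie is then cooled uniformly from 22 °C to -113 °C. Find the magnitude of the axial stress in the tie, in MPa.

If the spring were absent the tie would shorten by αΔT L = 18.1×10⁻⁶ × 135 × 875 = 2.138 mm.
Let P be the tensile force in the spring. The tie extends elastically by PL/(AE) and the spring stretches by P/k; together these equal δ_free.
P [ L/(AE) + 1/k ] = δ_free → P [ 875/(600×98×10³) + 1/(3800) ] = 2.138.
P = 2.138 / 0.000278 = 7690 N.
σ = P/A = 7690/600 = 12.82 MPa.

σ ≈ 12.8 MPa (tensile)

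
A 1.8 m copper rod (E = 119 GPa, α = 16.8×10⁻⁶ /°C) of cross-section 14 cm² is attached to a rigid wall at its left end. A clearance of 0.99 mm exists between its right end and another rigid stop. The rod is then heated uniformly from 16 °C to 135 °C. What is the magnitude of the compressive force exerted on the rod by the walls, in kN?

Unrestrained expansion: δ_free = αΔT L = 16.8×10⁻⁶ × 119 × 1800 = 3.599 mm.
After closing the 0.99 mm clearance, 3.599 − 0.99 = 2.609 mm of expansion remains to be suppressed by the wall.
So σ = E(δ_free − g)/L = 119×10³ × 2.609/1800 = 172.5 MPa.
Force on the wall = σA = 172.5 × 1400 mm² = 241.4 kN.

P ≈ 241 kN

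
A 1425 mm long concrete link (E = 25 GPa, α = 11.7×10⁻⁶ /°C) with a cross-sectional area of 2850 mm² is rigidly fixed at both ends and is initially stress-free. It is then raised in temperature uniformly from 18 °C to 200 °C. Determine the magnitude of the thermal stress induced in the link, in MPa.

σ ≈ 53.2 MPa (compressive)

The supports are rigid, so the total axial strain is zero. The restrained thermal strain is ε = αΔT = 11.7×10⁻⁶ × 182 = 2129.4×10⁻⁶.
The stress required to suppress this strain is σ = Eε = 25×10³ × 2129.4×10⁻⁶ = 53.23 MPa, compressive since the link is trying to expand.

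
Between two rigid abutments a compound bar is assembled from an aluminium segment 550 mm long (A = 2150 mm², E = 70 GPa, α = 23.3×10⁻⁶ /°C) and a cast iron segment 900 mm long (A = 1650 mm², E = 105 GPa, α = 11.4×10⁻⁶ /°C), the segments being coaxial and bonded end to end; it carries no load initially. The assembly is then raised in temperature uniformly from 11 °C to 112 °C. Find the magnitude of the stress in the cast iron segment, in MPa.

If the supports were absent, the total length change would be Σ αᵢΔT Lᵢ = 23.3×10⁻⁶×101×550 + 11.4×10⁻⁶×101×900 = 2.331 mm.
The walls prevent any net length change, so an axial force P (same in every segment) develops. Compatibility: P · Σ Lᵢ/(AᵢEᵢ) = δ_free.
Σ Lᵢ/(AᵢEᵢ) = 550/(2150×70×10³) + 900/(1650×105×10³) = 8.849×10⁻⁶ mm/N.
P = 2.331 / 8.849×10⁻⁶ = 263400 N = 263.4 kN, compressive.
σ_{cast iron} = P / A = 263400 / 1650 = 159.6 MPa.

σ ≈ 160 MPa (compressive)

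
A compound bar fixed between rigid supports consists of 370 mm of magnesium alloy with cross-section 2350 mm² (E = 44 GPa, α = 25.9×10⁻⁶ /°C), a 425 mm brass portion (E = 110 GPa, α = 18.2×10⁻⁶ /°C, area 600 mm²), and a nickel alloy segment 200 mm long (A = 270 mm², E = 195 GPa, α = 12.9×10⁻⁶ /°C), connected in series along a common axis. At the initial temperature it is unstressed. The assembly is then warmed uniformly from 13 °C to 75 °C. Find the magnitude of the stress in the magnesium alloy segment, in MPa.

Free thermal expansion of the whole bar: Σ αᵢΔT Lᵢ = 25.9×10⁻⁶×62×370 + 18.2×10⁻⁶×62×425 + 12.9×10⁻⁶×62×200 = 1.234 mm.
Since the ends are fixed, an axial force P builds up, equal in every segment, with P · Σ Lᵢ/(AᵢEᵢ) = δ_free.
The series flexibility is Σ Lᵢ/(AᵢEᵢ) = 370/(2350×44×10³) + 425/(600×110×10³) + 200/(270×195×10³) = 1.382×10⁻⁵ mm/N.
P = 1.234 / 1.382×10⁻⁵ = 89290 N = 89.29 kN, compressive.
σ_{magnesium alloy} = P / A = 89290 / 2350 = 38 MPa.

σ ≈ 38 MPa (compressive)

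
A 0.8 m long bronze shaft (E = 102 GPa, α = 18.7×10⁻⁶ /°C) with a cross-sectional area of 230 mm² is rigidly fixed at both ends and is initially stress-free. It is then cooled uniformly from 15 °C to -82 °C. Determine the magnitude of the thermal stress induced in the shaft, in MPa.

σ ≈ 185 MPa (tensile)

The supports are rigid, so the total axial strain is zero. The restrained thermal strain is ε = αΔT = 18.7×10⁻⁶ × 97 = 1813.9×10⁻⁶.
Hence σ = E·αΔT = 102×10³ × 1813.9×10⁻⁶ = 185 MPa, tensile.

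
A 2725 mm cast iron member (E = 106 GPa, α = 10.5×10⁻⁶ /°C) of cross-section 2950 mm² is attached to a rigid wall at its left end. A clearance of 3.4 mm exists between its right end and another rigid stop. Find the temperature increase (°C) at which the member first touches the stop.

The gap closes when αΔT L = 3.4 mm, since the member is still unstressed at that instant.
So ΔT = g/(αL) = 3.4/(10.5×10⁻⁶ × 2725) = 118.8 °C.

ΔT ≈ 119 °C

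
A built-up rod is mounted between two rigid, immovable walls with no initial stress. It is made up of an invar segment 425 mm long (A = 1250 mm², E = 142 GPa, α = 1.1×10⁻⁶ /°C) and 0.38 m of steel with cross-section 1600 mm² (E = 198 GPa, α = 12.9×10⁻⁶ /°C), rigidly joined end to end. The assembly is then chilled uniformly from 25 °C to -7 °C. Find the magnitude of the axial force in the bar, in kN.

With the walls removed the bar would change length by δ_free = Σ αᵢΔT Lᵢ = 1.1×10⁻⁶×32×425 + 12.9×10⁻⁶×32×380 = 0.1718 mm.
The rigid supports impose zero overall length change; the single axial force P common to all segments must satisfy P Σ Lᵢ/(AᵢEᵢ) = δ_free.
Σ Lᵢ/(AᵢEᵢ) = 425/(1250×142×10³) + 380/(1600×198×10³) = 3.594×10⁻⁶ mm/N.
So P = 0.1718 / 3.594×10⁻⁶ = 47.81 kN, tensile.

P ≈ 47.8 kN (tensile)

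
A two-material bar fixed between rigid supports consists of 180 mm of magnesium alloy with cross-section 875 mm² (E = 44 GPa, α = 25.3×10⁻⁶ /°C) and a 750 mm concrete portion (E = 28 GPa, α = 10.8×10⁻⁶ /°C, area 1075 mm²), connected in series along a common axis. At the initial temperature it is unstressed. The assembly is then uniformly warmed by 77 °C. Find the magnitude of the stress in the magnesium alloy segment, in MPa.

σ ≈ 37.6 MPa (compressive)

Free thermal expansion of the whole bar: Σ αᵢΔT Lᵢ = 25.3×10⁻⁶×77×180 + 10.8×10⁻⁶×77×750 = 0.9744 mm.
The rigid supports impose zero overall length change; the single axial force P common to all segments must satisfy P Σ Lᵢ/(AᵢEᵢ) = δ_free.
Σ Lᵢ/(AᵢEᵢ) = 180/(875×44×10³) + 750/(1075×28×10³) = 2.959×10⁻⁵ mm/N.
So P = 0.9744 / 2.959×10⁻⁵ = 32.93 kN, compressive.
σ_{magnesium alloy} = P / A = 32930 / 875 = 37.63 MPa.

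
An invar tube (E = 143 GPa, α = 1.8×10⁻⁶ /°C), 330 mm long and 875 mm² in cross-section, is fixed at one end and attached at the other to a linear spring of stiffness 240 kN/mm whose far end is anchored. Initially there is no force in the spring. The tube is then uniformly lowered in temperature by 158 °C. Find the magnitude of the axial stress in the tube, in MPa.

σ ≈ 15.8 MPa (tensile)

The unrestrained thermal change is αΔT L = 1.8×10⁻⁶ × 158 × 330 = 0.09385 mm.
With a force P in the spring, the elastic change of the tube is PL/(AE) and that of the spring is P/k; compatibility requires their sum to equal δ_free.
P [ L/(AE) + 1/k ] = δ_free → P [ 330/(875×143×10³) + 1/(240×10³) ] = 0.09385.
P = 0.09385 / 6.804×10⁻⁶ = 13790 N.
σ = P/A = 13790/875 = 15.76 MPa.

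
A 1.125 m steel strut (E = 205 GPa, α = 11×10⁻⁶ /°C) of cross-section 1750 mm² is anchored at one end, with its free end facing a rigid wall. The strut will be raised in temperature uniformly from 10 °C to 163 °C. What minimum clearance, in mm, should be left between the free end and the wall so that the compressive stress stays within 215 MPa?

With no wall the strut would lengthen by αΔT L = 11×10⁻⁶ × 153 × 1125 = 1.893 mm.
A stress of 215 MPa corresponds to the wall pushing the strut back by σL/E = 215×1125/(205×10³) = 1.18 mm.
The gap must absorb the remainder: g_min = 1.893 − 1.18 = 0.7135 mm.

g ≈ 0.713 mm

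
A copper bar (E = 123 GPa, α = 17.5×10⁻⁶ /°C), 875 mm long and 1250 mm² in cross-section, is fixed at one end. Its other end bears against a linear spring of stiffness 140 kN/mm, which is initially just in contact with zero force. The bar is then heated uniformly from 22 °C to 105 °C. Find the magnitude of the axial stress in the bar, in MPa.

σ ≈ 79.2 MPa (compressive)

The unrestrained thermal change is αΔT L = 17.5×10⁻⁶ × 83 × 875 = 1.271 mm.
Let P be the compressive force at the spring. The bar shortens elastically by PL/(AE) and the spring compresses by P/k; together these equal δ_free.
So P = δ_free / [L/(AE) + 1/k] = 1.271 / [ 875/(1250×123×10³) + 1/(140×10³) ].
P = 1.271 / 1.283×10⁻⁵ = 99030 N.
σ = P/A = 99030/1250 = 79.22 MPa.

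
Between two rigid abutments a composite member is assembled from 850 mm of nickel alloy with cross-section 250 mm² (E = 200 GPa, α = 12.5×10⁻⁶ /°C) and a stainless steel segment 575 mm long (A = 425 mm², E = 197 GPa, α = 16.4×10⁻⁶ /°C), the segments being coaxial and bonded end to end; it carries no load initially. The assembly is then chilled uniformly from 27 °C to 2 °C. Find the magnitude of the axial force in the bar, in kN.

P ≈ 21 kN (tensile)

With the walls removed the bar would change length by δ_free = Σ αᵢΔT Lᵢ = 12.5×10⁻⁶×25×850 + 16.4×10⁻⁶×25×575 = 0.5014 mm.
The rigid supports impose zero overall length change; the single axial force P common to all segments must satisfy P Σ Lᵢ/(AᵢEᵢ) = δ_free.
The series flexibility is Σ Lᵢ/(AᵢEᵢ) = 850/(250×200×10³) + 575/(425×197×10³) = 2.387×10⁻⁵ mm/N.
P = 0.5014 / 2.387×10⁻⁵ = 21010 N = 21.01 kN, tensile.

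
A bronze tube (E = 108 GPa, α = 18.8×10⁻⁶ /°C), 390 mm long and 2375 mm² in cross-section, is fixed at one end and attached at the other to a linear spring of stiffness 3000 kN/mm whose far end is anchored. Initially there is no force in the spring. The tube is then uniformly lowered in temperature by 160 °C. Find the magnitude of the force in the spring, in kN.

The unrestrained thermal change is αΔT L = 18.8×10⁻⁶ × 160 × 390 = 1.173 mm.
With a force P in the spring, the elastic change of the tube is PL/(AE) and that of the spring is P/k; compatibility requires their sum to equal δ_free.
So P = δ_free / [L/(AE) + 1/k] = 1.173 / [ 390/(2375×108×10³) + 1/(3000×10³) ].
P = 1.173 / 1.854×10⁻⁶ = 632800 N.

P ≈ 633 kN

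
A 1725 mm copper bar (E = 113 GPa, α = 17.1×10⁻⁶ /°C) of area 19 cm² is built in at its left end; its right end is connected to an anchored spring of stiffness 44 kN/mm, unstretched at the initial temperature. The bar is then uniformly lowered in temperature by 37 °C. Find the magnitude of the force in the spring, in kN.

Free thermal contraction: δ_free = αΔT L = 17.1×10⁻⁶ × 37 × 1725 = 1.091 mm.
With a force P in the spring, the elastic change of the bar is PL/(AE) and that of the spring is P/k; compatibility requires their sum to equal δ_free.
P [ L/(AE) + 1/k ] = δ_free → P [ 1725/(1900×113×10³) + 1/(44×10³) ] = 1.091.
P = 1.091 / 3.076×10⁻⁵ = 35480 N.

P ≈ 35.5 kN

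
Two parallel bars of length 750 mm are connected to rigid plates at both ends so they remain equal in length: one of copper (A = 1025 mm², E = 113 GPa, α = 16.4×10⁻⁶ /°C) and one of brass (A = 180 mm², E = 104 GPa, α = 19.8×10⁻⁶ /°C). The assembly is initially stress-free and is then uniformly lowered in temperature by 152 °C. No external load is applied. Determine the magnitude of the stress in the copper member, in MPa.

Both members must finish at the same length. With the larger α, the brass tends to over-contract; the plates restrain it, putting the brass in tension and the copper in compression. With no external load the two internal forces are equal and opposite, magnitude P.
Compatibility of the two members (thermal + elastic change equal): (α₁ − α₂)ΔT = P·[1/(A₁E₁) + 1/(A₂E₂)].
|α₁ − α₂|·ΔT = 3.4×10⁻⁶ × 152 = 0.0005168.
1/(A₁E₁) + 1/(A₂E₂) = 1/(1025×113×10³) + 1/(180×104×10³) = 6.205×10⁻⁸ N⁻¹.
P = 0.0005168 / 6.205×10⁻⁸ = 8328 N = 8.328 kN.
σ_{copper} = P/A₁ = 8328/1025 = 8.125 MPa, compressive.

σ ≈ 8.13 MPa (compressive)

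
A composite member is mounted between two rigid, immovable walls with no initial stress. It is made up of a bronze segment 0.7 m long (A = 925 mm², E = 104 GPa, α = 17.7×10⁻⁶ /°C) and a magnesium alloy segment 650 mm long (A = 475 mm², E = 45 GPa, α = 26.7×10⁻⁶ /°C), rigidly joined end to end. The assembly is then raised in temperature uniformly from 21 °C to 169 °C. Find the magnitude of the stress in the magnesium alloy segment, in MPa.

σ ≈ 246 MPa (compressive)

With the walls removed the bar would change length by δ_free = Σ αᵢΔT Lᵢ = 17.7×10⁻⁶×148×700 + 26.7×10⁻⁶×148×650 = 4.402 mm.
The rigid supports impose zero overall length change; the single axial force P common to all segments must satisfy P Σ Lᵢ/(AᵢEᵢ) = δ_free.
The series flexibility is Σ Lᵢ/(AᵢEᵢ) = 700/(925×104×10³) + 650/(475×45×10³) = 3.769×10⁻⁵ mm/N.
Hence P = δ_free / Σ(L/AE) = 4.402/3.769×10⁻⁵ = 116.8 kN (compressive).
σ_{magnesium alloy} = P / A = 116800 / 475 = 245.9 MPa.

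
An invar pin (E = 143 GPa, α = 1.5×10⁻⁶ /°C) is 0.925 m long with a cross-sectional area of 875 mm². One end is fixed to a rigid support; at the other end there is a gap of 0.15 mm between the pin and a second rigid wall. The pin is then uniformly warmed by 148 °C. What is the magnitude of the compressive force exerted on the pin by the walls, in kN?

P ≈ 7.49 kN

If the wall were absent the pin would grow by αΔT L = 1.5×10⁻⁶ × 148 × 925 = 0.2054 mm.
The gap closes (δ_free > 0.15 mm) and the wall then resists a further 0.2054 − 0.15 = 0.05535 mm of expansion.
That suppressed elongation corresponds to σ = E·Δ/L = 143×10³ × 0.05535/925 = 8.557 MPa.
P = σA = 8.557 × 875 = 7.487 kN.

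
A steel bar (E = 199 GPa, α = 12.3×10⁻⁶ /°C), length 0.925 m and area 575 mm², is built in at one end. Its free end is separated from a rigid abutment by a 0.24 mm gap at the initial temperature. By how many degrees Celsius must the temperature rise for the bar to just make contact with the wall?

Contact occurs when the free expansion equals the gap: αΔT L = 0.24 mm.
So ΔT = g/(αL) = 0.24/(12.3×10⁻⁶ × 925) = 21.09 °C.

ΔT ≈ 21.1 °C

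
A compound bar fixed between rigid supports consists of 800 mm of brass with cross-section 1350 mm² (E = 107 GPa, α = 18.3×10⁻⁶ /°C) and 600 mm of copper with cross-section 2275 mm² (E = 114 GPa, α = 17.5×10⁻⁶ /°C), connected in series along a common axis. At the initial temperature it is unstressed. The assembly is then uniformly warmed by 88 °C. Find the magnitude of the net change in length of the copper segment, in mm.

|ΔL| ≈ 0.272 mm

With the walls removed the bar would change length by δ_free = Σ αᵢΔT Lᵢ = 18.3×10⁻⁶×88×800 + 17.5×10⁻⁶×88×600 = 2.212 mm.
Since the ends are fixed, an axial force P builds up, equal in every segment, with P · Σ Lᵢ/(AᵢEᵢ) = δ_free.
Σ Lᵢ/(AᵢEᵢ) = 800/(1350×107×10³) + 600/(2275×114×10³) = 7.852×10⁻⁶ mm/N.
So P = 2.212 / 7.852×10⁻⁶ = 281.8 kN, compressive.
For the copper segment, free thermal change = 17.5×10⁻⁶×88×600 = 0.924 mm and elastic change from P = 281800×600/(2275×114×10³) = 0.6519 mm; these oppose, so the net change is 0.272 mm (segment lengthens).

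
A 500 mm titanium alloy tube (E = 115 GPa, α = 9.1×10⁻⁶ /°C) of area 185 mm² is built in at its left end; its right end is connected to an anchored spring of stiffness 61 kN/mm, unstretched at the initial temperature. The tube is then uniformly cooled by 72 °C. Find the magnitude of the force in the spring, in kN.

P ≈ 8.21 kN

The unrestrained thermal change is αΔT L = 9.1×10⁻⁶ × 72 × 500 = 0.3276 mm.
With a force P in the spring, the elastic change of the tube is PL/(AE) and that of the spring is P/k; compatibility requires their sum to equal δ_free.
P [ L/(AE) + 1/k ] = δ_free → P [ 500/(185×115×10³) + 1/(61×10³) ] = 0.3276.
P = 0.3276 / 3.99×10⁻⁵ = 8212 N.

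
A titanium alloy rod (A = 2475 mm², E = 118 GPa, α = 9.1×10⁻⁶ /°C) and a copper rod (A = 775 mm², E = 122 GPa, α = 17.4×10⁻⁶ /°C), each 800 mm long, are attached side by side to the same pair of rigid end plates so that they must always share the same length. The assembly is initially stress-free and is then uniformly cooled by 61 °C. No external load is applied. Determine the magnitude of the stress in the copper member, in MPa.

Equilibrium of a rigid end plate with no external load gives equal and opposite internal forces ±P in the two members. Since α_{copper} > α_{titanium alloy}, cooling drives the copper into tension and the titanium alloy into compression.
Compatibility of the two members (thermal + elastic change equal): (α₁ − α₂)ΔT = P·[1/(A₁E₁) + 1/(A₂E₂)].
|α₁ − α₂|·ΔT = 8.3×10⁻⁶ × 61 = 0.0005063.
1/(A₁E₁) + 1/(A₂E₂) = 1/(2475×118×10³) + 1/(775×122×10³) = 1.4×10⁻⁸ N⁻¹.
So P = 0.0005063 / 1.4×10⁻⁸ = 36.16 kN.
σ_{copper} = P/A₂ = 36160/775 = 46.66 MPa, tensile.

σ ≈ 46.7 MPa (tensile)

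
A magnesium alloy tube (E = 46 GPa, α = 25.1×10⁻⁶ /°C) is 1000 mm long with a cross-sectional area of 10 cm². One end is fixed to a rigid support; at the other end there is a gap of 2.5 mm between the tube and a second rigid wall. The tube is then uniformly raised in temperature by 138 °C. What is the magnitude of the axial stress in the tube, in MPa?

σ ≈ 44.3 MPa (compressive)

If the wall were absent the tube would grow by αΔT L = 25.1×10⁻⁶ × 138 × 1000 = 3.464 mm.
This exceeds the 2.5 mm gap, so the wall pushes back. The portion of expansion that must be recovered elastically is δ_free − gap = 3.464 − 2.5 = 0.9638 mm.
So σ = E(δ_free − g)/L = 46×10³ × 0.9638/1000 = 44.33 MPa.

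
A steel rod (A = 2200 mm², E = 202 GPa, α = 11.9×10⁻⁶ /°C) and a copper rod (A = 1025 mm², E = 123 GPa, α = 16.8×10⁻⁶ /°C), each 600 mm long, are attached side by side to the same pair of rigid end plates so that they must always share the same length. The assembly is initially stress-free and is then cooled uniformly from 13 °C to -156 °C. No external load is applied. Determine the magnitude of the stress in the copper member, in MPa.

σ ≈ 79.3 MPa (tensile)

The copper has the larger α, so on cooling it would change length more than the steel if both were free. The rigid plates force a common final length, so the copper is put into tension and the steel into compression, with equal and opposite forces P (no external load).
Setting the final lengths equal and cancelling L: (α₁ − α₂)ΔT = P/(A₁E₁) + P/(A₂E₂).
|α₁ − α₂|·ΔT = 4.9×10⁻⁶ × 169 = 0.0008281.
1/(A₁E₁) + 1/(A₂E₂) = 1/(2200×202×10³) + 1/(1025×123×10³) = 1.018×10⁻⁸ N⁻¹.
So P = 0.0008281 / 1.018×10⁻⁸ = 81.33 kN.
σ_{copper} = P/A₂ = 81330/1025 = 79.35 MPa, tensile.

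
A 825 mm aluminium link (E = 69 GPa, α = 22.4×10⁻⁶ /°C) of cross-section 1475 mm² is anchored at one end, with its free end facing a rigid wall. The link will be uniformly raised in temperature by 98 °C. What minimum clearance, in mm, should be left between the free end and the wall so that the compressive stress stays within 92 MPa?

Free expansion if unrestrained: δ_free = αΔT L = 22.4×10⁻⁶ × 98 × 825 = 1.811 mm.
At the allowable stress the elastic shortening the wall may impose is σL/E = 92 × 825 / (69×10³) = 1.1 mm.
So the gap has to take up the difference, g_min = δ_free − σL/E = 1.811 − 1.1 = 0.711 mm.

g ≈ 0.711 mm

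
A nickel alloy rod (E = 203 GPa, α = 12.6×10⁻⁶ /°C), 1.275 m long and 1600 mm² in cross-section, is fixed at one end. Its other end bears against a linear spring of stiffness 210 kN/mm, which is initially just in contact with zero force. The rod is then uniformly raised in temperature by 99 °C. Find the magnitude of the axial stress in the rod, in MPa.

σ ≈ 114 MPa (compressive)

If the spring were absent the rod would lengthen by αΔT L = 12.6×10⁻⁶ × 99 × 1275 = 1.59 mm.
With a force P in the spring, the elastic change of the rod is PL/(AE) and that of the spring is P/k; compatibility requires their sum to equal δ_free.
P [ L/(AE) + 1/k ] = δ_free → P [ 1275/(1600×203×10³) + 1/(210×10³) ] = 1.59.
P = 1.59 / 8.687×10⁻⁶ = 183100 N.
σ = P/A = 183100/1600 = 114.4 MPa.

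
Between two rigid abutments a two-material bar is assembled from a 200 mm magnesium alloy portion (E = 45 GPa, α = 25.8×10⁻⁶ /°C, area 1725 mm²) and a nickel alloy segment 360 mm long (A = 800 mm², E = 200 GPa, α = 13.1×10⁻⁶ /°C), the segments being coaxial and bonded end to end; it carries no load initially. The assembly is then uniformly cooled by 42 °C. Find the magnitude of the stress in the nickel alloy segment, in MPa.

With the walls removed the bar would change length by δ_free = Σ αᵢΔT Lᵢ = 25.8×10⁻⁶×42×200 + 13.1×10⁻⁶×42×360 = 0.4148 mm.
Since the ends are fixed, an axial force P builds up, equal in every segment, with P · Σ Lᵢ/(AᵢEᵢ) = δ_free.
The series flexibility is Σ Lᵢ/(AᵢEᵢ) = 200/(1725×45×10³) + 360/(800×200×10³) = 4.826×10⁻⁶ mm/N.
So P = 0.4148 / 4.826×10⁻⁶ = 85.94 kN, tensile.
σ_{nickel alloy} = P / A = 85940 / 800 = 107.4 MPa.

σ ≈ 107 MPa (tensile)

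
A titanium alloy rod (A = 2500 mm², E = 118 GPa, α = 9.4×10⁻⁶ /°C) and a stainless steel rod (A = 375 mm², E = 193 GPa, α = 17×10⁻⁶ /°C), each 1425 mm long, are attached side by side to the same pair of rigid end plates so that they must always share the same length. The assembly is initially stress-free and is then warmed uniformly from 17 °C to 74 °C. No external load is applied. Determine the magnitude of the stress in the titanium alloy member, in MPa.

Equilibrium of a rigid end plate with no external load gives equal and opposite internal forces ±P in the two members. Since α_{stainless steel} > α_{titanium alloy}, heating drives the stainless steel into compression and the titanium alloy into tension.
Setting the final lengths equal and cancelling L: (α₁ − α₂)ΔT = P/(A₁E₁) + P/(A₂E₂).
|α₁ − α₂|·ΔT = 7.6×10⁻⁶ × 57 = 0.0004332.
1/(A₁E₁) + 1/(A₂E₂) = 1/(2500×118×10³) + 1/(375×193×10³) = 1.721×10⁻⁸ N⁻¹.
So P = 0.0004332 / 1.721×10⁻⁸ = 25.18 kN.
σ_{titanium alloy} = P/A₁ = 25180/2500 = 10.07 MPa, tensile.

σ ≈ 10.1 MPa (tensile)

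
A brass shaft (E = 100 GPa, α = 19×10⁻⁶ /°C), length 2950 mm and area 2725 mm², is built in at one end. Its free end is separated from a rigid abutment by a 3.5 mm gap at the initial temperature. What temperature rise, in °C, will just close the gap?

The gap closes when αΔT L = 3.5 mm, since the shaft is still unstressed at that instant.
So ΔT = g/(αL) = 3.5/(19×10⁻⁶ × 2950) = 62.44 °C.

ΔT ≈ 62.4 °C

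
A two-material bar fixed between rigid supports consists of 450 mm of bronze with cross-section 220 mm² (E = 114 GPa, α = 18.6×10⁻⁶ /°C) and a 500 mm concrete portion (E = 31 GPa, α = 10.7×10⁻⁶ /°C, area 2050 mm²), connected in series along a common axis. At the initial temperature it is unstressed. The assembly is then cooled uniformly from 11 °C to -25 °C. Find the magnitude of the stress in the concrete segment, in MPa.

With the walls removed the bar would change length by δ_free = Σ αᵢΔT Lᵢ = 18.6×10⁻⁶×36×450 + 10.7×10⁻⁶×36×500 = 0.4939 mm.
Since the ends are fixed, an axial force P builds up, equal in every segment, with P · Σ Lᵢ/(AᵢEᵢ) = δ_free.
Σ Lᵢ/(AᵢEᵢ) = 450/(220×114×10³) + 500/(2050×31×10³) = 2.581×10⁻⁵ mm/N.
P = 0.4939 / 2.581×10⁻⁵ = 19140 N = 19.14 kN, tensile.
σ_{concrete} = P / A = 19140 / 2050 = 9.335 MPa.

σ ≈ 9.33 MPa (tensile)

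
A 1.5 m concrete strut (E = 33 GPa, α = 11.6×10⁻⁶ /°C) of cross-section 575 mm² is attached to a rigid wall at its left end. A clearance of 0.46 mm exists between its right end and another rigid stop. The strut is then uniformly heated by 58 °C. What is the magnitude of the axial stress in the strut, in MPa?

σ ≈ 12.1 MPa (compressive)

Free thermal elongation = αΔT L = 11.6×10⁻⁶ × 58 × 1500 = 1.009 mm.
After closing the 0.46 mm clearance, 1.009 − 0.46 = 0.5492 mm of expansion remains to be suppressed by the wall.
So σ = E(δ_free − g)/L = 33×10³ × 0.5492/1500 = 12.08 MPa.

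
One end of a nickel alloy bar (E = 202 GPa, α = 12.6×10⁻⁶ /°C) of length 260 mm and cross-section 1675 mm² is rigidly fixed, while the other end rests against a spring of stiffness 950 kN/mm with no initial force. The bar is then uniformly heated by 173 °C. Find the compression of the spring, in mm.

δ ≈ 0.328 mm

Free thermal expansion: δ_free = αΔT L = 12.6×10⁻⁶ × 173 × 260 = 0.5667 mm.
Let P be the compressive force at the spring. The bar shortens elastically by PL/(AE) and the spring compresses by P/k; together these equal δ_free.
So P = δ_free / [L/(AE) + 1/k] = 0.5667 / [ 260/(1675×202×10³) + 1/(950×10³) ].
P = 0.5667 / 1.821×10⁻⁶ = 311200 N.
Spring compression = P/k = 311200/(950×10³) = 0.3276 mm.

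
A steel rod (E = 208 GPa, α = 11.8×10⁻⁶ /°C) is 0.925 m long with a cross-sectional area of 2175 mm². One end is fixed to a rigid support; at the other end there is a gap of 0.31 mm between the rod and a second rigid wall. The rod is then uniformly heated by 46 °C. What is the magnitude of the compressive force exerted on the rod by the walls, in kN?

Unrestrained expansion: δ_free = αΔT L = 11.8×10⁻⁶ × 46 × 925 = 0.5021 mm.
This exceeds the 0.31 mm gap, so the wall pushes back. The portion of expansion that must be recovered elastically is δ_free − gap = 0.5021 − 0.31 = 0.1921 mm.
So σ = E(δ_free − g)/L = 208×10³ × 0.1921/925 = 43.19 MPa.
P = σA = 43.19 × 2175 = 93.95 kN.

P ≈ 93.9 kN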